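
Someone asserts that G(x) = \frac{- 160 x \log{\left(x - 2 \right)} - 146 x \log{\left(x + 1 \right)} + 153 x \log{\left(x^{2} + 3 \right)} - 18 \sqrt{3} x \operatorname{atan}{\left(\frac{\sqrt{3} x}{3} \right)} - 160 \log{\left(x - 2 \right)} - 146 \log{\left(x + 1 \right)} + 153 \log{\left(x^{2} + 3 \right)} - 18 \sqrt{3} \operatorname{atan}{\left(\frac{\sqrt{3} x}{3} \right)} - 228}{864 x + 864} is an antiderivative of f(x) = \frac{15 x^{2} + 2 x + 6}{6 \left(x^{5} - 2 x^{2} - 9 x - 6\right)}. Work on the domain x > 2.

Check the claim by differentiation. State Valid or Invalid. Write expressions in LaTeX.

d/dx[G] = \frac{- 15 x^{2} - 2 x - 6}{6 x^{5} - 12 x^{2} - 54 x - 36}
d/dx[G] - f(x) = \frac{- 15 x^{2} - 2 x - 6}{3 x^{5} - 6 x^{2} - 27 x - 18} != 0.

Invalid: d/dx[G] - f = \frac{- 15 x^{2} - 2 x - 6}{3 x^{5} - 6 x^{2} - 27 x - 18}, which is not 0.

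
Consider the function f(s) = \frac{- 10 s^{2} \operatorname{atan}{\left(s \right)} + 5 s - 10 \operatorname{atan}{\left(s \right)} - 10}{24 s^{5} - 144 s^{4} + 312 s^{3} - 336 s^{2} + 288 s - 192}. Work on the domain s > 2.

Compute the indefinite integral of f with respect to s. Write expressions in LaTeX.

F(s) = \frac{5 \operatorname{atan}{\left(s \right)}}{24 s^{2} - 96 s + 96} + C

f has the shape u'v + uv' for u = \frac{15}{8 \left(3 s - 6\right)^{2}} and v = \operatorname{atan}{\left(s \right)} — it is the derivative of the product u*v.
Check: d/ds[\frac{5 \operatorname{atan}{\left(s \right)}}{24 s^{2} - 96 s + 96}] = \frac{- 10 s^{2} \operatorname{atan}{\left(s \right)} + 5 s - 10 \operatorname{atan}{\left(s \right)} - 10}{24 s^{5} - 144 s^{4} + 312 s^{3} - 336 s^{2} + 288 s - 192} = f(s).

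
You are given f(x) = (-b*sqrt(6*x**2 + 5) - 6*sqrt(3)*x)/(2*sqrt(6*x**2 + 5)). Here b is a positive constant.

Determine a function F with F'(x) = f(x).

Any candidate F(x) must reproduce f(x) exactly when differentiated.
Check: d/dx[(-b*x - sqrt(3)*sqrt(6*x**2 + 5))/2] = (-b*sqrt(6*x**2 + 5) - 6*sqrt(3)*x)/(2*sqrt(6*x**2 + 5)) = f(x).

An antiderivative is F(x) = (-b*x - sqrt(3)*sqrt(6*x**2 + 5))/2.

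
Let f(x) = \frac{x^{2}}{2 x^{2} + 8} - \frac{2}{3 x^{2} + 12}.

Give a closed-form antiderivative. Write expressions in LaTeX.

An antiderivative is F(x) = \frac{x}{2} - \frac{4 \operatorname{atan}{\left(\frac{x}{2} \right)}}{3}.

Integrate term by term and add the pieces.
Check: d/dx[\frac{x}{2} - \frac{4 \operatorname{atan}{\left(\frac{x}{2} \right)}}{3}] = \frac{3 x^{2} - 4}{6 x^{2} + 24}, which equals f(x).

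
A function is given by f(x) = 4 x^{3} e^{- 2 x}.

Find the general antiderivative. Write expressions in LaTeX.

f has the shape u'v + uv' for u = - 2 x^{3} - 3 x^{2} - 3 x - \frac{3}{2} and v = e^{- 2 x} — it is the derivative of the product u*v.
Check: d/dx[- \frac{\left(4 x^{3} + 6 x^{2} + 6 x + 3\right) e^{- 2 x}}{2}] = 4 x^{3} e^{- 2 x} = f(x).

F(x) = - \frac{\left(4 x^{3} + 6 x^{2} + 6 x + 3\right) e^{- 2 x}}{2} + C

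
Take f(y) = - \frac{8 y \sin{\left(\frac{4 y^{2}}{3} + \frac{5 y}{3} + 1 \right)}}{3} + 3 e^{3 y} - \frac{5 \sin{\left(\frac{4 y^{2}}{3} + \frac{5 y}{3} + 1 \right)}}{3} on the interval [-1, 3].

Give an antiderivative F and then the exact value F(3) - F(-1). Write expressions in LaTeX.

Integrate term by term and add the pieces.
F(y) = e^{3 y} + \cos{\left(\frac{4 y^{2}}{3} + \frac{5 y}{3} + 1 \right)} is an antiderivative of f.
Check: d/dy[e^{3 y} + \cos{\left(\frac{4 y^{2}}{3} + \frac{5 y}{3} + 1 \right)}] = - \frac{8 y \sin{\left(\frac{4 y^{2}}{3} + \frac{5 y}{3} + 1 \right)}}{3} + 3 e^{3 y} - \frac{5 \sin{\left(\frac{4 y^{2}}{3} + \frac{5 y}{3} + 1 \right)}}{3} = f(y).
F(3) = \cos{\left(18 \right)} + e^{9}; F(-1) = e^{-3} + \cos{\left(\frac{2}{3} \right)}.
Integral = F(3) - F(-1) = - \cos{\left(\frac{2}{3} \right)} - e^{-3} + \cos{\left(18 \right)} + e^{9}.

Antiderivative: F(y) = e^{3 y} + \cos{\left(\frac{4 y^{2}}{3} + \frac{5 y}{3} + 1 \right)}; value = - \cos{\left(\frac{2}{3} \right)} - e^{-3} + \cos{\left(18 \right)} + e^{9}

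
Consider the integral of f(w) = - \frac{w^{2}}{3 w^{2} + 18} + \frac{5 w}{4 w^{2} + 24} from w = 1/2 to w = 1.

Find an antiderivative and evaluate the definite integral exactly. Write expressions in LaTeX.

Antiderivative: F(w) = - \frac{w}{3} + \frac{5 \log{\left(w^{2} + 6 \right)}}{8} + \frac{\sqrt{6} \operatorname{atan}{\left(\frac{\sqrt{6} w}{6} \right)}}{3}; value = - \frac{5 \log{\left(\frac{25}{4} \right)}}{8} - \frac{1}{6} - \frac{\sqrt{6} \operatorname{atan}{\left(\frac{\sqrt{6}}{12} \right)}}{3} + \frac{\sqrt{6} \operatorname{atan}{\left(\frac{\sqrt{6}}{6} \right)}}{3} + \frac{5 \log{\left(7 \right)}}{8}

The integrand splits into summands that can be handled one at a time.
F(w) = - \frac{w}{3} + \frac{5 \log{\left(w^{2} + 6 \right)}}{8} + \frac{\sqrt{6} \operatorname{atan}{\left(\frac{\sqrt{6} w}{6} \right)}}{3} is an antiderivative of f.
Check: d/dw[- \frac{w}{3} + \frac{5 \log{\left(w^{2} + 6 \right)}}{8} + \frac{\sqrt{6} \operatorname{atan}{\left(\frac{\sqrt{6} w}{6} \right)}}{3}] = \frac{- 4 w^{2} + 15 w}{12 w^{2} + 72}, which equals f(w).
F(1) = - \frac{1}{3} + \frac{\sqrt{6} \operatorname{atan}{\left(\frac{\sqrt{6}}{6} \right)}}{3} + \frac{5 \log{\left(7 \right)}}{8}; F(1/2) = - \frac{1}{6} + \frac{\sqrt{6} \operatorname{atan}{\left(\frac{\sqrt{6}}{12} \right)}}{3} + \frac{5 \log{\left(\frac{25}{4} \right)}}{8}.
Integral = F(1) - F(1/2) = - \frac{5 \log{\left(\frac{25}{4} \right)}}{8} - \frac{1}{6} - \frac{\sqrt{6} \operatorname{atan}{\left(\frac{\sqrt{6}}{12} \right)}}{3} + \frac{\sqrt{6} \operatorname{atan}{\left(\frac{\sqrt{6}}{6} \right)}}{3} + \frac{5 \log{\left(7 \right)}}{8}.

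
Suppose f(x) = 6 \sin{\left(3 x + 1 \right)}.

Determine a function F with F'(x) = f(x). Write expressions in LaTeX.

An antiderivative is F(x) = - 2 \cos{\left(3 x + 1 \right)}.

Recover f(x) by differentiating a candidate F(x); any mismatch rules it out.
Check: d/dx[- 2 \cos{\left(3 x + 1 \right)}] = 6 \sin{\left(3 x + 1 \right)} = f(x).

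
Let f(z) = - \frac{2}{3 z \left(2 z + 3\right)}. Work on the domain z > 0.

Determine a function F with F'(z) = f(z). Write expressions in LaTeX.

An antiderivative is F(z) = \frac{2 \left(- \log{\left(z \right)} + \log{\left(z + \frac{3}{2} \right)}\right)}{9}.

The denominator factors as 3 z \left(2 z + 3\right); partial fractions split f into directly integrable pieces: \frac{4}{9 \left(2 z + 3\right)} - \frac{2}{9 z}.
Check: d/dz[\frac{2 \left(- \log{\left(z \right)} + \log{\left(z + \frac{3}{2} \right)}\right)}{9}] = - \frac{2}{6 z^{2} + 9 z}, which equals f(z).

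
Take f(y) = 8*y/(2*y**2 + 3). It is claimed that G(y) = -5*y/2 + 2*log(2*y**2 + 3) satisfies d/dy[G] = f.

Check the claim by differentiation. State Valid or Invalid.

Invalid: d/dy[G] - f = -5/2, which is not 0.

d/dy[G] = (-10*y**2 + 16*y - 15)/(4*y**2 + 6)
d/dy[G] - f(y) = -5/2 != 0.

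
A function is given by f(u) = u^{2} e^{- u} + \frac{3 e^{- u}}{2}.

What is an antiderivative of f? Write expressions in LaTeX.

An antiderivative is F(u) = \frac{\left(- 2 u^{2} - 4 u - 7\right) e^{- u}}{2}.

Recognize the product-rule pattern: f = v'r + vr' with v = - u^{2} - 2 u - \frac{7}{2}, r = e^{- u}, so integration by parts undoes it.
Check: d/du[\frac{\left(- 2 u^{2} - 4 u - 7\right) e^{- u}}{2}] = \frac{\left(2 u^{2} + 3\right) e^{- u}}{2}, which equals f(u).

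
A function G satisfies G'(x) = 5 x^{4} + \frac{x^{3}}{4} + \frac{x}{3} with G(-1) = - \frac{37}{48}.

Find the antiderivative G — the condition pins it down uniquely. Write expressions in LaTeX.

The integrand splits into summands that can be handled one at a time.
A general antiderivative is x^{5} + \frac{x^{4}}{16} + \frac{x^{2}}{6} + C.
The condition gives C = - \frac{37}{48} - (- \frac{37}{48}) = 0.
So G(x) = x^{5} + \frac{x^{4}}{16} + \frac{x^{2}}{6}.
Check: d/dx[x^{5} + \frac{x^{4}}{16} + \frac{x^{2}}{6}] = 5 x^{4} + \frac{x^{3}}{4} + \frac{x}{3} = G'(x).

G(x) = x^{5} + \frac{x^{4}}{16} + \frac{x^{2}}{6}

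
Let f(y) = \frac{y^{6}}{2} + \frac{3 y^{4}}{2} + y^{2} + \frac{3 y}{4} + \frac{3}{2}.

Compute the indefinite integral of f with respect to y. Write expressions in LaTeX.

F(y) = \frac{y \left(60 y^{6} + 252 y^{4} + 280 y^{2} + 315 y + 1260\right)}{840} + C

The integrand splits into summands that can be handled one at a time.
Check: d/dy[\frac{y \left(60 y^{6} + 252 y^{4} + 280 y^{2} + 315 y + 1260\right)}{840}] = \frac{y^{6}}{2} + \frac{3 y^{4}}{2} + y^{2} + \frac{3 y}{4} + \frac{3}{2} = f(y).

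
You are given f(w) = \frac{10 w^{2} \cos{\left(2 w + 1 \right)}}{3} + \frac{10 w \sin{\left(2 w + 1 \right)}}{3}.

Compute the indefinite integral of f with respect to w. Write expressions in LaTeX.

F(w) = \frac{5 w^{2} \sin{\left(2 w + 1 \right)}}{3} + C

f has the shape u'v + uv' for u = \frac{5 w^{2}}{3} and v = \sin{\left(2 w + 1 \right)} — it is the derivative of the product u*v.
Check: d/dw[\frac{5 w^{2} \sin{\left(2 w + 1 \right)}}{3}] = \frac{10 w^{2} \cos{\left(2 w + 1 \right)}}{3} + \frac{10 w \sin{\left(2 w + 1 \right)}}{3} = f(w).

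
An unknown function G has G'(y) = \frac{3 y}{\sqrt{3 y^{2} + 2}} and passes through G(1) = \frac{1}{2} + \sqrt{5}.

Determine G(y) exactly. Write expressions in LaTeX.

G'(y) matches the chain-rule pattern g'(h)*h' with inner function h(y) = 3 y^{2} + 2; substituting u = h(y) collapses the integral.
A general antiderivative is \sqrt{3 y^{2} + 2} + C.
The condition gives C = \frac{1}{2} + \sqrt{5} - (\sqrt{5}) = \frac{1}{2}.
So G(y) = \frac{2 \sqrt{3 y^{2} + 2} + 1}{2}.
Check: d/dy[\frac{2 \sqrt{3 y^{2} + 2} + 1}{2}] = \frac{3 y}{\sqrt{3 y^{2} + 2}} = G'(y).

G(y) = \frac{2 \sqrt{3 y^{2} + 2} + 1}{2}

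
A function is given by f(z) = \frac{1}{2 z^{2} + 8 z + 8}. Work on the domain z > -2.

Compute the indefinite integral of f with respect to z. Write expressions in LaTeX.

F(z) = - \frac{1}{2 z + 4} + C

Since d/dz undoes antidifferentiation here, F'(z) = f(z) is required of F(z).
Check: d/dz[- \frac{1}{2 z + 4}] = \frac{1}{2 z^{2} + 8 z + 8} = f(z).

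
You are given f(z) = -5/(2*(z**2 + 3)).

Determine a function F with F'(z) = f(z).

Differentiate the proposed F(z) back; it has to land on f(z) exactly.
Check: d/dz[-5*sqrt(3)*atan(sqrt(3)*z/3)/6] = -5/(2*z**2 + 6), which equals f(z).

An antiderivative is F(z) = -5*sqrt(3)*atan(sqrt(3)*z/3)/6.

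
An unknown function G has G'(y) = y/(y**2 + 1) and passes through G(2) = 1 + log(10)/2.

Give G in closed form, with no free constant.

G(y) = log(2*y**2 + 2)/2 + 1

G'(y) matches the chain-rule pattern g'(h)*h' with inner function h(y) = 2*y**2 + 2; substituting u = h(y) collapses the integral.
A general antiderivative is log(2*y**2 + 2)/2 + C.
The condition gives C = 1 + log(10)/2 - (log(10)/2) = 1.
So G(y) = log(2*y**2 + 2)/2 + 1.
Check: d/dy[log(2*y**2 + 2)/2 + 1] = y/(y**2 + 1) = G'(y).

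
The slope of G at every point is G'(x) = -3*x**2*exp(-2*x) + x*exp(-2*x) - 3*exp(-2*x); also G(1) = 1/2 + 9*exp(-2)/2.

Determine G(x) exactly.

G'(x) has the shape u'v + uv' for u = 3*x**2/2 + x + 2 and v = exp(-2*x) — it is the derivative of the product u*v.
A general antiderivative is (3*x**2 + 2*x + 4)*exp(-2*x)/2 + C.
The condition gives C = 1/2 + 9*exp(-2)/2 - (9*exp(-2)/2) = 1/2.
So G(x) = 3*x**2*exp(-2*x)/2 + x*exp(-2*x) + 1/2 + 2*exp(-2*x).
Check: d/dx[3*x**2*exp(-2*x)/2 + x*exp(-2*x) + 1/2 + 2*exp(-2*x)] = (-3*x**2 + x - 3)*exp(-2*x), which equals G'(x).

G(x) = 3*x**2*exp(-2*x)/2 + x*exp(-2*x) + 1/2 + 2*exp(-2*x)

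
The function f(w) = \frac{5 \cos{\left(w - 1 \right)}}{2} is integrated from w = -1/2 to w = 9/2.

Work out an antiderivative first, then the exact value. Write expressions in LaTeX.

An antiderivative F(w) passes only if d/dw[F] lands on f(w) exactly.
F(w) = \frac{5 \sin{\left(w - 1 \right)}}{2} is an antiderivative of f.
Check: d/dw[\frac{5 \sin{\left(w - 1 \right)}}{2}] = \frac{5 \cos{\left(w - 1 \right)}}{2} = f(w).
F(9/2) = \frac{5 \sin{\left(\frac{7}{2} \right)}}{2}; F(-1/2) = - \frac{5 \sin{\left(\frac{3}{2} \right)}}{2}.
Integral = F(9/2) - F(-1/2) = \frac{5 \sin{\left(\frac{7}{2} \right)}}{2} + \frac{5 \sin{\left(\frac{3}{2} \right)}}{2}.

Antiderivative: F(w) = \frac{5 \sin{\left(w - 1 \right)}}{2}; value = \frac{5 \sin{\left(\frac{7}{2} \right)}}{2} + \frac{5 \sin{\left(\frac{3}{2} \right)}}{2}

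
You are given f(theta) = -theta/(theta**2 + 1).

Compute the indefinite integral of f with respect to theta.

The substitution u = theta**2 + 1 works: f is exactly (dF/du)*(du/dtheta) for that inner function.
Check: d/dtheta[-log(theta**2 + 1)/2] = -theta/(theta**2 + 1) = f(theta).

F(theta) = -log(theta**2 + 1)/2 + C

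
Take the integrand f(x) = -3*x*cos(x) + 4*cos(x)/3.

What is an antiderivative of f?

An antiderivative is F(x) = (-9*x*sin(x) + 4*sin(x) - 9*cos(x))/3.

Integrate term by term and add the pieces.
Check: d/dx[(-9*x*sin(x) + 4*sin(x) - 9*cos(x))/3] = -3*x*cos(x) + 4*cos(x)/3 = f(x).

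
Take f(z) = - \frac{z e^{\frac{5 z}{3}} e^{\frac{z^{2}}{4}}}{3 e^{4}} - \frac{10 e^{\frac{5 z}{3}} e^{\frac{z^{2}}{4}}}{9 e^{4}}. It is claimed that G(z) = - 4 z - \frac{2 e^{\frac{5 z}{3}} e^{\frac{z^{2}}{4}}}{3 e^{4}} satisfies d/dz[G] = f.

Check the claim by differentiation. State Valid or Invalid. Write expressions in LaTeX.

Invalid: d/dz[G] - f = -4, which is not 0.

d/dz[G] = \frac{- 3 z e^{\frac{5 z}{3}} e^{\frac{z^{2}}{4}} - 10 e^{\frac{5 z}{3}} e^{\frac{z^{2}}{4}} - 36 e^{4}}{9 e^{4}}
d/dz[G] - f(z) = -4 != 0.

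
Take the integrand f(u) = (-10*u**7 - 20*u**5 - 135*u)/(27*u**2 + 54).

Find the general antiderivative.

F(u) = -5*u**6/81 - 5*log(u**2 + 2)/2 + C

Whatever form F(u) takes, F'(u) = f(u) is non-negotiable.
Check: d/du[-5*u**6/81 - 5*log(u**2 + 2)/2] = (-10*u**7 - 20*u**5 - 135*u)/(27*u**2 + 54) = f(u).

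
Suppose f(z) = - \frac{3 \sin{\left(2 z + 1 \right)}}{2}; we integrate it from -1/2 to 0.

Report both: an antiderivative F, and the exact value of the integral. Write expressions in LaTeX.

Any candidate F(z) must reproduce f(z) exactly when differentiated.
F(z) = \frac{3 \cos{\left(2 z + 1 \right)}}{4} is an antiderivative of f.
Check: d/dz[\frac{3 \cos{\left(2 z + 1 \right)}}{4}] = - \frac{3 \sin{\left(2 z + 1 \right)}}{2} = f(z).
F(0) = \frac{3 \cos{\left(1 \right)}}{4}; F(-1/2) = \frac{3}{4}.
Integral = F(0) - F(-1/2) = - \frac{3}{4} + \frac{3 \cos{\left(1 \right)}}{4}.

Antiderivative: F(z) = \frac{3 \cos{\left(2 z + 1 \right)}}{4}; value = - \frac{3}{4} + \frac{3 \cos{\left(1 \right)}}{4}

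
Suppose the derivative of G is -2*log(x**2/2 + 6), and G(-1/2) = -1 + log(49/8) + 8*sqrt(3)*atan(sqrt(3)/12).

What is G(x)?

G(x) = -2*x*log(x**2/2 + 6) + 4*x - 8*sqrt(3)*atan(sqrt(3)*x/6) + 1

The proposed G(x) is checked by its d/dx: the result must match the given G'(x).
A general antiderivative is -2*x*log(x**2/2 + 6) + 4*x - 8*sqrt(3)*atan(sqrt(3)*x/6) + C.
The condition gives C = -1 + log(49/8) + 8*sqrt(3)*atan(sqrt(3)/12) - (-2 + log(49/8) + 8*sqrt(3)*atan(sqrt(3)/12)) = 1.
So G(x) = -2*x*log(x**2/2 + 6) + 4*x - 8*sqrt(3)*atan(sqrt(3)*x/6) + 1.
Check: d/dx[-2*x*log(x**2/2 + 6) + 4*x - 8*sqrt(3)*atan(sqrt(3)*x/6) + 1] = -2*log(x**2/2 + 6) = G'(x).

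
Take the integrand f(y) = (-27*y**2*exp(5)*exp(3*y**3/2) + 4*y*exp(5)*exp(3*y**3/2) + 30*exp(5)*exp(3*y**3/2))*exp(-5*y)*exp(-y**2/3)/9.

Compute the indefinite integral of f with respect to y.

F(y) = -2*exp(5)*exp(-5*y)*exp(-y**2/3)*exp(3*y**3/2)/3 + C

f matches the chain-rule pattern g'(h)*h' with inner function h(y) = 3*y**3/2 - y**2/3 - 5*y + 5; substituting u = h(y) collapses the integral.
Check: d/dy[-2*exp(5)*exp(-5*y)*exp(-y**2/3)*exp(3*y**3/2)/3] = (-27*y**2*exp(5)*exp(3*y**3/2) + 4*y*exp(5)*exp(3*y**3/2) + 30*exp(5)*exp(3*y**3/2))*exp(-5*y)*exp(-y**2/3)/9 = f(y).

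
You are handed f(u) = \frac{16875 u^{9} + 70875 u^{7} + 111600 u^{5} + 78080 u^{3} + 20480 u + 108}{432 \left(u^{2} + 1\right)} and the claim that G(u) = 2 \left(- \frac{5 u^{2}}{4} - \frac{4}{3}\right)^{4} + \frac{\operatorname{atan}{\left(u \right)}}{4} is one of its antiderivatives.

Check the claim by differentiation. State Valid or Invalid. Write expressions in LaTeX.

Valid - differentiating G returns exactly f.

d/du[G] = \frac{16875 u^{9} + 70875 u^{7} + 111600 u^{5} + 78080 u^{3} + 20480 u + 108}{432 u^{2} + 432}
This equals f(u) exactly, so the claim holds.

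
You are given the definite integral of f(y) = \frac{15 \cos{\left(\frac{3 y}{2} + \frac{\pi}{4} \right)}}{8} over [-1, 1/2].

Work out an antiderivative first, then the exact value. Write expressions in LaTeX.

Any candidate F(y) must reproduce f(y) exactly when differentiated.
F(y) = \frac{5 \sin{\left(\frac{3 y}{2} + \frac{\pi}{4} \right)}}{4} is an antiderivative of f.
Check: d/dy[\frac{5 \sin{\left(\frac{3 y}{2} + \frac{\pi}{4} \right)}}{4}] = \frac{15 \cos{\left(\frac{3 y}{2} + \frac{\pi}{4} \right)}}{8} = f(y).
F(1/2) = \frac{5 \sin{\left(\frac{3}{4} + \frac{\pi}{4} \right)}}{4}; F(-1) = \frac{5 \cos{\left(\frac{\pi}{4} + \frac{3}{2} \right)}}{4}.
Integral = F(1/2) - F(-1) = - \frac{5 \cos{\left(\frac{\pi}{4} + \frac{3}{2} \right)}}{4} + \frac{5 \sin{\left(\frac{3}{4} + \frac{\pi}{4} \right)}}{4}.

Antiderivative: F(y) = \frac{5 \sin{\left(\frac{3 y}{2} + \frac{\pi}{4} \right)}}{4}; value = - \frac{5 \cos{\left(\frac{\pi}{4} + \frac{3}{2} \right)}}{4} + \frac{5 \sin{\left(\frac{3}{4} + \frac{\pi}{4} \right)}}{4}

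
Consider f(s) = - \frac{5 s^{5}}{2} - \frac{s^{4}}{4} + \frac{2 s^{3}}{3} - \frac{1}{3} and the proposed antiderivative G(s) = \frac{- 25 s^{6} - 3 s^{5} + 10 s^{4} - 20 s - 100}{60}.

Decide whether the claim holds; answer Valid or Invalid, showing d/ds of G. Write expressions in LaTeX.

Valid: G'(s) = f(s).

d/ds[G] = - \frac{5 s^{5}}{2} - \frac{s^{4}}{4} + \frac{2 s^{3}}{3} - \frac{1}{3}
This equals f(s) exactly, so the claim holds.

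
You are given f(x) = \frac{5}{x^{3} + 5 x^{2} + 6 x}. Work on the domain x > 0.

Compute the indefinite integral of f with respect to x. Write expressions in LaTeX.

Factor the denominator (x \left(x + 2\right) \left(x + 3\right)) and decompose: f = \frac{5}{3 \left(x + 3\right)} - \frac{5}{2 \left(x + 2\right)} + \frac{5}{6 x}; each piece integrates to a log, atan, or power term.
Check: d/dx[\frac{5 \left(\log{\left(x \right)} - 3 \log{\left(x + 2 \right)} + 2 \log{\left(x + 3 \right)}\right)}{6}] = \frac{5}{x^{3} + 5 x^{2} + 6 x} = f(x).

F(x) = \frac{5 \left(\log{\left(x \right)} - 3 \log{\left(x + 2 \right)} + 2 \log{\left(x + 3 \right)}\right)}{6} + C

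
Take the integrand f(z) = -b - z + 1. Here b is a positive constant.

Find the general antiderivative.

Recover f(z) by differentiating a candidate F(z); any mismatch rules it out.
Check: d/dz[-b*z - z**2/2 + z] = -b - z + 1 = f(z).

F(z) = -b*z - z**2/2 + z + C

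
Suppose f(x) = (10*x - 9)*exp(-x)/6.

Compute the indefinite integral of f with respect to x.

F(x) = (-10*x - 1)*exp(-x)/6 + C

Recognize the product-rule pattern: f = u'v + uv' with u = -5*x/3 - 1/6, v = exp(-x), so integration by parts undoes it.
Check: d/dx[(-10*x - 1)*exp(-x)/6] = (10*x - 9)*exp(-x)/6 = f(x).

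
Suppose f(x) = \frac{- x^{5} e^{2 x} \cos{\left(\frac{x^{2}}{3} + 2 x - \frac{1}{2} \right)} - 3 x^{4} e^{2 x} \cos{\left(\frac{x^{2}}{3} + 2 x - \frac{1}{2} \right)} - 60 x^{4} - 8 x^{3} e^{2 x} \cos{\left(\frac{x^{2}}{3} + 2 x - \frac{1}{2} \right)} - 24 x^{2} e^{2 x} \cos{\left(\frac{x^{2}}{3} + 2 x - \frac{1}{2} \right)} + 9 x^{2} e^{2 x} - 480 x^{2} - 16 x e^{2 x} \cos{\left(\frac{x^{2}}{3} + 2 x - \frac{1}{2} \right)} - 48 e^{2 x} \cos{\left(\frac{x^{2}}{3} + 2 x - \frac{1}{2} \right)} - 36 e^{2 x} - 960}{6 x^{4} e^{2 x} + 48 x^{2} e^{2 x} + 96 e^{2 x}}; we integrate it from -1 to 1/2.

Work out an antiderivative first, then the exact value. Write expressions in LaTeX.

A candidate is checked by its d/dx: the result must match f(x).
F(x) = - \frac{3 x}{2 x^{2} + 8} - \frac{\sin{\left(\frac{x^{2}}{3} + 2 x - \frac{1}{2} \right)}}{4} + 5 e^{- 2 x} is an antiderivative of f.
Check: d/dx[- \frac{3 x}{2 x^{2} + 8} - \frac{\sin{\left(\frac{x^{2}}{3} + 2 x - \frac{1}{2} \right)}}{4} + 5 e^{- 2 x}] = \frac{- x^{5} e^{2 x} \cos{\left(\frac{x^{2}}{3} + 2 x - \frac{1}{2} \right)} - 3 x^{4} e^{2 x} \cos{\left(\frac{x^{2}}{3} + 2 x - \frac{1}{2} \right)} - 60 x^{4} - 8 x^{3} e^{2 x} \cos{\left(\frac{x^{2}}{3} + 2 x - \frac{1}{2} \right)} - 24 x^{2} e^{2 x} \cos{\left(\frac{x^{2}}{3} + 2 x - \frac{1}{2} \right)} + 9 x^{2} e^{2 x} - 480 x^{2} - 16 x e^{2 x} \cos{\left(\frac{x^{2}}{3} + 2 x - \frac{1}{2} \right)} - 48 e^{2 x} \cos{\left(\frac{x^{2}}{3} + 2 x - \frac{1}{2} \right)} - 36 e^{2 x} - 960}{6 x^{4} e^{2 x} + 48 x^{2} e^{2 x} + 96 e^{2 x}} = f(x).
F(1/2) = - \frac{3}{17} - \frac{\sin{\left(\frac{7}{12} \right)}}{4} + \frac{5}{e}; F(-1) = \frac{\sin{\left(\frac{13}{6} \right)}}{4} + \frac{3}{10} + 5 e^{2}.
Integral = F(1/2) - F(-1) = - 5 e^{2} - \frac{81}{170} - \frac{\sin{\left(\frac{13}{6} \right)}}{4} - \frac{\sin{\left(\frac{7}{12} \right)}}{4} + \frac{5}{e}.

Antiderivative: F(x) = - \frac{3 x}{2 x^{2} + 8} - \frac{\sin{\left(\frac{x^{2}}{3} + 2 x - \frac{1}{2} \right)}}{4} + 5 e^{- 2 x}; value = - 5 e^{2} - \frac{81}{170} - \frac{\sin{\left(\frac{13}{6} \right)}}{4} - \frac{\sin{\left(\frac{7}{12} \right)}}{4} + \frac{5}{e}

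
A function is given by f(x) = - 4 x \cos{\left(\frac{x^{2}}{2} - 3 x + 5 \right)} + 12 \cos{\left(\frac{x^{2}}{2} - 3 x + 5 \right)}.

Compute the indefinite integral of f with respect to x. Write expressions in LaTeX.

F(x) = - 4 \sin{\left(\frac{x^{2}}{2} - 3 x + 5 \right)} + C

The substitution u = \frac{x^{2}}{2} - 3 x + 5 works: f is exactly (dF/du)*(du/dx) for that inner function.
Check: d/dx[- 4 \sin{\left(\frac{x^{2}}{2} - 3 x + 5 \right)}] = - 4 x \cos{\left(\frac{x^{2}}{2} - 3 x + 5 \right)} + 12 \cos{\left(\frac{x^{2}}{2} - 3 x + 5 \right)} = f(x).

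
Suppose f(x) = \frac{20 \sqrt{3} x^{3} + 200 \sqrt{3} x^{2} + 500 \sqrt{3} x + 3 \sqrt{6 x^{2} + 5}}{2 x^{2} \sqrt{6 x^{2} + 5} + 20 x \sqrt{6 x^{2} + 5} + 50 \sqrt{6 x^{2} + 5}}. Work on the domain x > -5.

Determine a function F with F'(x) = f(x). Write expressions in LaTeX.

An antiderivative is F(x) = 5 \sqrt{2 x^{2} + \frac{5}{3}} - \frac{3}{2 x + 10}.

For F(x) to be correct the identity F'(x) - f(x) = 0 must hold.
Check: d/dx[5 \sqrt{2 x^{2} + \frac{5}{3}} - \frac{3}{2 x + 10}] = \frac{20 \sqrt{3} x^{3} + 200 \sqrt{3} x^{2} + 500 \sqrt{3} x + 3 \sqrt{6 x^{2} + 5}}{2 x^{2} \sqrt{6 x^{2} + 5} + 20 x \sqrt{6 x^{2} + 5} + 50 \sqrt{6 x^{2} + 5}} = f(x).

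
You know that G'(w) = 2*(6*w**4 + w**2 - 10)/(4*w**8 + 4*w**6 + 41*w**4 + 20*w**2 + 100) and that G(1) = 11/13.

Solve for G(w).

G(w) = -w/(w**4 + w**2/2 + 5) + 1

Recognize the product-rule pattern: G'(w) = u'v + uv' with u = -w, v = 1/(w**4 + w**2/2 + 5), so integration by parts undoes it.
A general antiderivative is -w/(w**4 + w**2/2 + 5) + C.
The condition gives C = 11/13 - (-2/13) = 1.
So G(w) = -w/(w**4 + w**2/2 + 5) + 1.
Check: d/dw[-w/(w**4 + w**2/2 + 5) + 1] = (12*w**4 + 2*w**2 - 20)/(4*w**8 + 4*w**6 + 41*w**4 + 20*w**2 + 100), which equals G'(w).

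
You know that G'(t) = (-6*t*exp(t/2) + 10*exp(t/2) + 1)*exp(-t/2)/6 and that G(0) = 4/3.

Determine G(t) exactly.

G(t) = -t**2/2 + 5*t/3 + 5/3 - exp(-t/2)/3

A candidate passes only if d/dt[G] lands on the given G'(t) exactly.
A general antiderivative is -t**2/2 + 5*t/3 + 2/3 - exp(-t/2)/3 + C.
The condition gives C = 4/3 - (1/3) = 1.
So G(t) = -t**2/2 + 5*t/3 + 5/3 - exp(-t/2)/3.
Check: d/dt[-t**2/2 + 5*t/3 + 5/3 - exp(-t/2)/3] = (-6*t*exp(t/2) + 10*exp(t/2) + 1)*exp(-t/2)/6 = G'(t).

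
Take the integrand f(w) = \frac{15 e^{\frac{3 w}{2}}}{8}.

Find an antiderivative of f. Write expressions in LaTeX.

Whatever form F(w) takes, F'(w) = f(w) is non-negotiable.
Check: d/dw[\frac{5 e^{\frac{3 w}{2}}}{4}] = \frac{15 e^{\frac{3 w}{2}}}{8} = f(w).

An antiderivative is F(w) = \frac{5 e^{\frac{3 w}{2}}}{4}.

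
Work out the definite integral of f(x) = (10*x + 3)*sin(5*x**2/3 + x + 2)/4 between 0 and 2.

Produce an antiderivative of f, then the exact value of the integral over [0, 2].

Antiderivative: F(x) = -3*cos(5*x**2/3 + x + 2)/4; value = 3*cos(2)/4 - 3*cos(32/3)/4

f matches the chain-rule pattern g'(h)*h' with inner function h(x) = 5*x**2/3 + x + 2; substituting u = h(x) collapses the integral.
F(x) = -3*cos(5*x**2/3 + x + 2)/4 is an antiderivative of f.
Check: d/dx[-3*cos(5*x**2/3 + x + 2)/4] = 5*x*sin(5*x**2/3 + x + 2)/2 + 3*sin(5*x**2/3 + x + 2)/4, which equals f(x).
F(2) = -3*cos(32/3)/4; F(0) = -3*cos(2)/4.
Integral = F(2) - F(0) = 3*cos(2)/4 - 3*cos(32/3)/4.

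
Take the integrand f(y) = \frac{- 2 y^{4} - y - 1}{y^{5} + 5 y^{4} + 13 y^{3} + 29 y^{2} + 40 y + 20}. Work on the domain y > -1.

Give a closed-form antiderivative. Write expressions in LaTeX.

An antiderivative is F(y) = \frac{- 270 \left(y + 2\right) \log{\left(y + 1 \right)} - 1640 \left(y + 2\right) \log{\left(y + 2 \right)} + 145 \left(y + 2\right) \log{\left(y^{2} + 5 \right)} + 352 \sqrt{5} \left(y + 2\right) \operatorname{atan}{\left(\frac{\sqrt{5} y}{5} \right)} - 2790}{810 \left(y + 2\right)}.

The denominator factors as \left(y + 1\right) \left(y + 2\right)^{2} \left(y^{2} + 5\right); partial fractions split f into directly integrable pieces: \frac{29 y + 176}{81 \left(y^{2} + 5\right)} - \frac{164}{81 \left(y + 2\right)} + \frac{31}{9 \left(y + 2\right)^{2}} - \frac{1}{3 \left(y + 1\right)}.
Check: d/dy[\frac{- 270 \left(y + 2\right) \log{\left(y + 1 \right)} - 1640 \left(y + 2\right) \log{\left(y + 2 \right)} + 145 \left(y + 2\right) \log{\left(y^{2} + 5 \right)} + 352 \sqrt{5} \left(y + 2\right) \operatorname{atan}{\left(\frac{\sqrt{5} y}{5} \right)} - 2790}{810 \left(y + 2\right)}] = \frac{- 2 y^{4} - y - 1}{y^{5} + 5 y^{4} + 13 y^{3} + 29 y^{2} + 40 y + 20} = f(y).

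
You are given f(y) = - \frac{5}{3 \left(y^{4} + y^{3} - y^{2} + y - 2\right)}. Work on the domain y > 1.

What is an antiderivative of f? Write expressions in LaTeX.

The denominator factors as 3 \left(y - 1\right) \left(y + 2\right) \left(y^{2} + 1\right); partial fractions split f into directly integrable pieces: \frac{y + 3}{6 \left(y^{2} + 1\right)} + \frac{1}{9 \left(y + 2\right)} - \frac{5}{18 \left(y - 1\right)}.
Check: d/dy[- \frac{5 \log{\left(y - 1 \right)}}{18} + \frac{\log{\left(y + 2 \right)}}{9} + \frac{\log{\left(y^{2} + 1 \right)}}{12} + \frac{\operatorname{atan}{\left(y \right)}}{2}] = - \frac{5}{3 y^{4} + 3 y^{3} - 3 y^{2} + 3 y - 6}, which equals f(y).

An antiderivative is F(y) = - \frac{5 \log{\left(y - 1 \right)}}{18} + \frac{\log{\left(y + 2 \right)}}{9} + \frac{\log{\left(y^{2} + 1 \right)}}{12} + \frac{\operatorname{atan}{\left(y \right)}}{2}.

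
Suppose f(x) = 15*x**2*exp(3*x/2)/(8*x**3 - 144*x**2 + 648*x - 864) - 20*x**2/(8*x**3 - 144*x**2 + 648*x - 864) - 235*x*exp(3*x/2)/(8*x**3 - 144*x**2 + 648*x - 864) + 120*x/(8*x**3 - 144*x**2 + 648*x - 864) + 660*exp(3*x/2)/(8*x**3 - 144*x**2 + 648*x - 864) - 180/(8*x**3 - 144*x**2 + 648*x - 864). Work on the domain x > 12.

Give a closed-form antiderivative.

Integrate term by term and add the pieces.
Check: d/dx[-5*log(x/2 - 6)/2 + 5*exp(3*x/2)/(4*x - 12)] = (15*x**2*exp(3*x/2) - 20*x**2 - 235*x*exp(3*x/2) + 120*x + 660*exp(3*x/2) - 180)/(8*x**3 - 144*x**2 + 648*x - 864), which equals f(x).

An antiderivative is F(x) = -5*log(x/2 - 6)/2 + 5*exp(3*x/2)/(4*x - 12).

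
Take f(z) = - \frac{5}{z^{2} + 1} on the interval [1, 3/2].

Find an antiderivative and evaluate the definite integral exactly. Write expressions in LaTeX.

Antiderivative: F(z) = - 5 \operatorname{atan}{\left(z \right)}; value = - 5 \operatorname{atan}{\left(\frac{3}{2} \right)} + \frac{5 \pi}{4}

Since d/dz undoes antidifferentiation here, F'(z) = f(z) is required of F(z).
F(z) = - 5 \operatorname{atan}{\left(z \right)} is an antiderivative of f.
Check: d/dz[- 5 \operatorname{atan}{\left(z \right)}] = - \frac{5}{z^{2} + 1} = f(z).
F(3/2) = - 5 \operatorname{atan}{\left(\frac{3}{2} \right)}; F(1) = - \frac{5 \pi}{4}.
Integral = F(3/2) - F(1) = - 5 \operatorname{atan}{\left(\frac{3}{2} \right)} + \frac{5 \pi}{4}.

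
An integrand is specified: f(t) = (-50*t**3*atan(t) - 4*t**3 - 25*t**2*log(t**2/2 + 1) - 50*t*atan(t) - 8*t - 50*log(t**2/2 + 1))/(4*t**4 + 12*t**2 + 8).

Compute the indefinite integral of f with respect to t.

F(t) = -25*log(t**2/2 + 1)*atan(t)/4 - log(t**2 + 1)/2 + C

Recover f(t) by differentiating a candidate F(t); any mismatch rules it out.
Check: d/dt[-25*log(t**2/2 + 1)*atan(t)/4 - log(t**2 + 1)/2] = (-50*t**3*atan(t) - 4*t**3 - 25*t**2*log(t**2/2 + 1) - 50*t*atan(t) - 8*t - 50*log(t**2/2 + 1))/(4*t**4 + 12*t**2 + 8) = f(t).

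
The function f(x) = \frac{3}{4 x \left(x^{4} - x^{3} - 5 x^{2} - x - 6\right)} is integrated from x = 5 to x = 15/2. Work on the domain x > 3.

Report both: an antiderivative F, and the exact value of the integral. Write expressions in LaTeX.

The denominator factors as 4 x \left(x - 3\right) \left(x + 2\right) \left(x^{2} + 1\right); partial fractions split f into directly integrable pieces: \frac{3 \left(7 x + 1\right)}{200 \left(x^{2} + 1\right)} + \frac{3}{200 \left(x + 2\right)} + \frac{1}{200 \left(x - 3\right)} - \frac{1}{8 x}.
F(x) = - \frac{\log{\left(x \right)}}{8} + \frac{\log{\left(x - 3 \right)}}{200} + \frac{3 \log{\left(x + 2 \right)}}{200} + \frac{21 \log{\left(x^{2} + 1 \right)}}{400} + \frac{3 \operatorname{atan}{\left(x \right)}}{200} is an antiderivative of f.
Check: d/dx[- \frac{\log{\left(x \right)}}{8} + \frac{\log{\left(x - 3 \right)}}{200} + \frac{3 \log{\left(x + 2 \right)}}{200} + \frac{21 \log{\left(x^{2} + 1 \right)}}{400} + \frac{3 \operatorname{atan}{\left(x \right)}}{200}] = \frac{3}{4 x^{5} - 4 x^{4} - 20 x^{3} - 4 x^{2} - 24 x}, which equals f(x).
F(15/2) = - \frac{\log{\left(\frac{15}{2} \right)}}{8} + \frac{\log{\left(\frac{9}{2} \right)}}{200} + \frac{3 \operatorname{atan}{\left(\frac{15}{2} \right)}}{200} + \frac{3 \log{\left(\frac{19}{2} \right)}}{200} + \frac{21 \log{\left(\frac{229}{4} \right)}}{400}; F(5) = - \frac{\log{\left(5 \right)}}{8} + \frac{\log{\left(2 \right)}}{200} + \frac{3 \operatorname{atan}{\left(5 \right)}}{200} + \frac{3 \log{\left(7 \right)}}{200} + \frac{21 \log{\left(26 \right)}}{400}.
Integral = F(15/2) - F(5) = - \frac{\log{\left(\frac{15}{2} \right)}}{8} - \frac{21 \log{\left(26 \right)}}{400} - \frac{3 \log{\left(7 \right)}}{200} - \frac{3 \operatorname{atan}{\left(5 \right)}}{200} - \frac{\log{\left(2 \right)}}{200} + \frac{\log{\left(\frac{9}{2} \right)}}{200} + \frac{3 \operatorname{atan}{\left(\frac{15}{2} \right)}}{200} + \frac{3 \log{\left(\frac{19}{2} \right)}}{200} + \frac{\log{\left(5 \right)}}{8} + \frac{21 \log{\left(\frac{229}{4} \right)}}{400}.

Antiderivative: F(x) = - \frac{\log{\left(x \right)}}{8} + \frac{\log{\left(x - 3 \right)}}{200} + \frac{3 \log{\left(x + 2 \right)}}{200} + \frac{21 \log{\left(x^{2} + 1 \right)}}{400} + \frac{3 \operatorname{atan}{\left(x \right)}}{200}; value = - \frac{\log{\left(\frac{15}{2} \right)}}{8} - \frac{21 \log{\left(26 \right)}}{400} - \frac{3 \log{\left(7 \right)}}{200} - \frac{3 \operatorname{atan}{\left(5 \right)}}{200} - \frac{\log{\left(2 \right)}}{200} + \frac{\log{\left(\frac{9}{2} \right)}}{200} + \frac{3 \operatorname{atan}{\left(\frac{15}{2} \right)}}{200} + \frac{3 \log{\left(\frac{19}{2} \right)}}{200} + \frac{\log{\left(5 \right)}}{8} + \frac{21 \log{\left(\frac{229}{4} \right)}}{400}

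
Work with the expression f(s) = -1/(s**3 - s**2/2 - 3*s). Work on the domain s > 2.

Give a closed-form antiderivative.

The denominator factors as s*(s - 2)*(2*s + 3); partial fractions split f into directly integrable pieces: -8/(21*(2*s + 3)) - 1/(7*(s - 2)) + 1/(3*s).
Check: d/ds[(7*log(s) - 3*log(s - 2) - 4*log(s + 3/2))/21] = -2/(2*s**3 - s**2 - 6*s), which equals f(s).

An antiderivative is F(s) = (7*log(s) - 3*log(s - 2) - 4*log(s + 3/2))/21.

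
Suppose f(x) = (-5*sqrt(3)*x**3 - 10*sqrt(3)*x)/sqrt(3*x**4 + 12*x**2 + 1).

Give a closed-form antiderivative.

The substitution u = x**4 + 4*x**2 + 1/3 works: f is exactly (dF/du)*(du/dx) for that inner function.
Check: d/dx[-5*sqrt(3)*sqrt(3*x**4 + 12*x**2 + 1)/6] = (-5*sqrt(3)*x**3 - 10*sqrt(3)*x)/sqrt(3*x**4 + 12*x**2 + 1) = f(x).

An antiderivative is F(x) = -5*sqrt(3)*sqrt(3*x**4 + 12*x**2 + 1)/6.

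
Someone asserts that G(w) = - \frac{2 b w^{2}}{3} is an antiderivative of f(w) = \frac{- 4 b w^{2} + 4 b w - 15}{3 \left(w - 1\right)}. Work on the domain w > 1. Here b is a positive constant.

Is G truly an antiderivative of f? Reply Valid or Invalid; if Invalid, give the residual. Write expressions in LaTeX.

d/dw[G] = - \frac{4 b w}{3}
d/dw[G] - f(w) = \frac{5}{w - 1} != 0.

Invalid: d/dw[G] - f = \frac{5}{w - 1}, which is not 0.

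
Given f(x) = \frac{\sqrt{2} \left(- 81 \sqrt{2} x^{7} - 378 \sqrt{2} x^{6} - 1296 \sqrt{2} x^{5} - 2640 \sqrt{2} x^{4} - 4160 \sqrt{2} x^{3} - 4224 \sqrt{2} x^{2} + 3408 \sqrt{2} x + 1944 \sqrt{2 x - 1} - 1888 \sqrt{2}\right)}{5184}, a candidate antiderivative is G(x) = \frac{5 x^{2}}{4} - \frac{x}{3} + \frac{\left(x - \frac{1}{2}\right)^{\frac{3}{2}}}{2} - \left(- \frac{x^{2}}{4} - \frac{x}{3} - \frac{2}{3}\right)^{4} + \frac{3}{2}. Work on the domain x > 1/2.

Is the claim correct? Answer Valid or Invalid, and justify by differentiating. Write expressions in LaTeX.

Valid - differentiating G returns exactly f.

d/dx[G] = \frac{\sqrt{2} \left(- 81 \sqrt{2} x^{7} - 378 \sqrt{2} x^{6} - 1296 \sqrt{2} x^{5} - 2640 \sqrt{2} x^{4} - 4160 \sqrt{2} x^{3} - 4224 \sqrt{2} x^{2} + 3408 \sqrt{2} x + 1944 \sqrt{2 x - 1} - 1888 \sqrt{2}\right)}{5184}
This equals f(x) exactly, so the claim holds.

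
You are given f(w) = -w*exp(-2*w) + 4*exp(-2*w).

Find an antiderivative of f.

An antiderivative is F(w) = (2*w - 7)*exp(-2*w)/4.

Recognize the product-rule pattern: f = u'v + uv' with u = w/2 - 7/4, v = exp(-2*w), so integration by parts undoes it.
Check: d/dw[(2*w - 7)*exp(-2*w)/4] = (4 - w)*exp(-2*w), which equals f(w).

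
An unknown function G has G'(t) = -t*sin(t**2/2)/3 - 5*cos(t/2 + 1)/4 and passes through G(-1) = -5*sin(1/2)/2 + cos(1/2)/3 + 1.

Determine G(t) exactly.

G(t) = (-15*sin(t/2 + 1) + 2*cos(t**2/2) + 6)/6

Integrate term by term and add the pieces.
A general antiderivative is -5*sin(t/2 + 1)/2 + cos(t**2/2)/3 + C.
The condition gives C = -5*sin(1/2)/2 + cos(1/2)/3 + 1 - (-5*sin(1/2)/2 + cos(1/2)/3) = 1.
So G(t) = (-15*sin(t/2 + 1) + 2*cos(t**2/2) + 6)/6.
Check: d/dt[(-15*sin(t/2 + 1) + 2*cos(t**2/2) + 6)/6] = -t*sin(t**2/2)/3 - 5*cos(t/2 + 1)/4 = G'(t).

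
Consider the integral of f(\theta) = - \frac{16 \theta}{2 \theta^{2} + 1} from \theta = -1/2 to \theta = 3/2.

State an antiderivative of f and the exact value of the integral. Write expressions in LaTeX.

f matches the chain-rule pattern g'(h)*h' with inner function h(\theta) = 2 \theta^{2} + 1; substituting u = h(\theta) collapses the integral.
F(\theta) = - 4 \log{\left(2 \theta^{2} + 1 \right)} is an antiderivative of f.
Check: d/d\theta[- 4 \log{\left(2 \theta^{2} + 1 \right)}] = - \frac{16 \theta}{2 \theta^{2} + 1} = f(\theta).
F(3/2) = - 4 \log{\left(\frac{11}{2} \right)}; F(-1/2) = - 4 \log{\left(\frac{3}{2} \right)}.
Integral = F(3/2) - F(-1/2) = - 4 \log{\left(\frac{11}{2} \right)} + 4 \log{\left(\frac{3}{2} \right)}.

Antiderivative: F(\theta) = - 4 \log{\left(2 \theta^{2} + 1 \right)}; value = - 4 \log{\left(\frac{11}{2} \right)} + 4 \log{\left(\frac{3}{2} \right)}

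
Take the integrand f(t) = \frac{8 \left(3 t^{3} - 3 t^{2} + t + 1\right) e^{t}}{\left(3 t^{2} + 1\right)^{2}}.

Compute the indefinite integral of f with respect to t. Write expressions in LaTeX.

F(t) = \frac{8 t e^{t}}{3 t^{2} + 1} + C

Since d/dt undoes antidifferentiation here, F'(t) = f(t) is required of F(t).
Check: d/dt[\frac{8 t e^{t}}{3 t^{2} + 1}] = \frac{24 t^{3} e^{t} - 24 t^{2} e^{t} + 8 t e^{t} + 8 e^{t}}{9 t^{4} + 6 t^{2} + 1}, which equals f(t).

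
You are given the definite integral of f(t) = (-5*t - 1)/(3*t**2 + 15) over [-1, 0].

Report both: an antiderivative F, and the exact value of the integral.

Since d/dt undoes antidifferentiation here, F'(t) = f(t) is required of F(t).
F(t) = (-25*log(t**2 + 5) - 2*sqrt(5)*atan(sqrt(5)*t/5))/30 is an antiderivative of f.
Check: d/dt[(-25*log(t**2 + 5) - 2*sqrt(5)*atan(sqrt(5)*t/5))/30] = (-5*t - 1)/(3*t**2 + 15) = f(t).
F(0) = -5*log(5)/6; F(-1) = -5*log(6)/6 + sqrt(5)*atan(sqrt(5)/5)/15.
Integral = F(0) - F(-1) = -5*log(5)/6 - sqrt(5)*atan(sqrt(5)/5)/15 + 5*log(6)/6.

Antiderivative: F(t) = (-25*log(t**2 + 5) - 2*sqrt(5)*atan(sqrt(5)*t/5))/30; value = -5*log(5)/6 - sqrt(5)*atan(sqrt(5)/5)/15 + 5*log(6)/6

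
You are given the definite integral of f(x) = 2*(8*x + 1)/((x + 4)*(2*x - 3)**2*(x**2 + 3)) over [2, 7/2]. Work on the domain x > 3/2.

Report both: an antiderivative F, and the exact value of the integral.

The denominator factors as (x + 4)*(2*x - 3)**2*(x**2 + 3); partial fractions split f into directly integrable pieces: 2*(81*x - 400)/(2793*(x**2 + 3)) - 368/(5929*(2*x - 3)) + 208/(231*(2*x - 3)**2) - 62/(2299*(x + 4)).
F(x) = (-31464*(2*x - 3)*log(x - 3/2) - 27342*(2*x - 3)*log(x + 4) + 29403*(2*x - 3)*log(x**2 + 3) - 96800*sqrt(3)*(2*x - 3)*atan(sqrt(3)*x/3) - 456456)/(1013859*(2*x - 3)) is an antiderivative of f.
Check: d/dx[(-31464*(2*x - 3)*log(x - 3/2) - 27342*(2*x - 3)*log(x + 4) + 29403*(2*x - 3)*log(x**2 + 3) - 96800*sqrt(3)*(2*x - 3)*atan(sqrt(3)*x/3) - 456456)/(1013859*(2*x - 3))] = (16*x + 2)/(4*x**5 + 4*x**4 - 27*x**3 + 48*x**2 - 117*x + 108), which equals f(x).
F(7/2) = -800*sqrt(3)*atan(7*sqrt(3)/6)/8379 - 26/231 - 62*log(15/2)/2299 - 184*log(2)/5929 + 27*log(61/4)/931; F(2) = -104/231 - 800*sqrt(3)*atan(2*sqrt(3)/3)/8379 - 62*log(6)/2299 + 184*log(2)/5929 + 27*log(7)/931.
Integral = F(7/2) - F(2) = -800*sqrt(3)*atan(7*sqrt(3)/6)/8379 - 27*log(7)/931 - 62*log(15/2)/2299 - 368*log(2)/5929 + 62*log(6)/2299 + 27*log(61/4)/931 + 800*sqrt(3)*atan(2*sqrt(3)/3)/8379 + 26/77.

Antiderivative: F(x) = (-31464*(2*x - 3)*log(x - 3/2) - 27342*(2*x - 3)*log(x + 4) + 29403*(2*x - 3)*log(x**2 + 3) - 96800*sqrt(3)*(2*x - 3)*atan(sqrt(3)*x/3) - 456456)/(1013859*(2*x - 3)); value = -800*sqrt(3)*atan(7*sqrt(3)/6)/8379 - 27*log(7)/931 - 62*log(15/2)/2299 - 368*log(2)/5929 + 62*log(6)/2299 + 27*log(61/4)/931 + 800*sqrt(3)*atan(2*sqrt(3)/3)/8379 + 26/77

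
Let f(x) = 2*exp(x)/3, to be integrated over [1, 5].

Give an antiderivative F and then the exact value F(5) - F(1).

Differentiate the proposed F(x) back; it has to land on f(x) exactly.
F(x) = 2*exp(x)/3 is an antiderivative of f.
Check: d/dx[2*exp(x)/3] = 2*exp(x)/3 = f(x).
F(5) = 2*exp(5)/3; F(1) = 2*exp(1)/3.
Integral = F(5) - F(1) = -2*exp(1)/3 + 2*exp(5)/3.

Antiderivative: F(x) = 2*exp(x)/3; value = -2*exp(1)/3 + 2*exp(5)/3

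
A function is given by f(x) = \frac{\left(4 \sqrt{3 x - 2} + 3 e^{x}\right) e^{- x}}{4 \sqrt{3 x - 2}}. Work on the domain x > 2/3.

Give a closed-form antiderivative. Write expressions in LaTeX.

An antiderivative is F(x) = \frac{\left(\sqrt{3 x - 2} e^{x} - 2\right) e^{- x}}{2}.

Any candidate F(x) must reproduce f(x) exactly when differentiated.
Check: d/dx[\frac{\left(\sqrt{3 x - 2} e^{x} - 2\right) e^{- x}}{2}] = \frac{\left(4 \sqrt{3 x - 2} + 3 e^{x}\right) e^{- x}}{4 \sqrt{3 x - 2}} = f(x).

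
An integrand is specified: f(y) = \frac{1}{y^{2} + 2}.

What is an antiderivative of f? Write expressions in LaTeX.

Whatever form F(y) takes, F'(y) = f(y) is non-negotiable.
Check: d/dy[\frac{\sqrt{2} \operatorname{atan}{\left(\frac{\sqrt{2} y}{2} \right)}}{2}] = \frac{1}{y^{2} + 2} = f(y).

An antiderivative is F(y) = \frac{\sqrt{2} \operatorname{atan}{\left(\frac{\sqrt{2} y}{2} \right)}}{2}.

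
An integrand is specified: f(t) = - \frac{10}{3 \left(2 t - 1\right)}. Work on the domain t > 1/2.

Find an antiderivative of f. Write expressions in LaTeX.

An antiderivative is F(t) = - \frac{5 \log{\left(t - \frac{1}{2} \right)}}{3}.

An antiderivative F(t) passes only if d/dt[F] lands on f(t) exactly.
Check: d/dt[- \frac{5 \log{\left(t - \frac{1}{2} \right)}}{3}] = - \frac{10}{6 t - 3}, which equals f(t).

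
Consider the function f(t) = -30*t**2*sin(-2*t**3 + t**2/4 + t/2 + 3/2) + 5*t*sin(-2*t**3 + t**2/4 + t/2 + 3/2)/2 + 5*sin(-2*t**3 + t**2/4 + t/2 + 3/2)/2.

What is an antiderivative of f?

An antiderivative is F(t) = -5*cos(-2*t**3 + t**2/4 + t/2 + 3/2).

f matches the chain-rule pattern g'(h)*h' with inner function h(t) = -2*t**3 + t**2/4 + t/2 + 3/2; substituting u = h(t) collapses the integral.
Check: d/dt[-5*cos(-2*t**3 + t**2/4 + t/2 + 3/2)] = -30*t**2*sin(-2*t**3 + t**2/4 + t/2 + 3/2) + 5*t*sin(-2*t**3 + t**2/4 + t/2 + 3/2)/2 + 5*sin(-2*t**3 + t**2/4 + t/2 + 3/2)/2 = f(t).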